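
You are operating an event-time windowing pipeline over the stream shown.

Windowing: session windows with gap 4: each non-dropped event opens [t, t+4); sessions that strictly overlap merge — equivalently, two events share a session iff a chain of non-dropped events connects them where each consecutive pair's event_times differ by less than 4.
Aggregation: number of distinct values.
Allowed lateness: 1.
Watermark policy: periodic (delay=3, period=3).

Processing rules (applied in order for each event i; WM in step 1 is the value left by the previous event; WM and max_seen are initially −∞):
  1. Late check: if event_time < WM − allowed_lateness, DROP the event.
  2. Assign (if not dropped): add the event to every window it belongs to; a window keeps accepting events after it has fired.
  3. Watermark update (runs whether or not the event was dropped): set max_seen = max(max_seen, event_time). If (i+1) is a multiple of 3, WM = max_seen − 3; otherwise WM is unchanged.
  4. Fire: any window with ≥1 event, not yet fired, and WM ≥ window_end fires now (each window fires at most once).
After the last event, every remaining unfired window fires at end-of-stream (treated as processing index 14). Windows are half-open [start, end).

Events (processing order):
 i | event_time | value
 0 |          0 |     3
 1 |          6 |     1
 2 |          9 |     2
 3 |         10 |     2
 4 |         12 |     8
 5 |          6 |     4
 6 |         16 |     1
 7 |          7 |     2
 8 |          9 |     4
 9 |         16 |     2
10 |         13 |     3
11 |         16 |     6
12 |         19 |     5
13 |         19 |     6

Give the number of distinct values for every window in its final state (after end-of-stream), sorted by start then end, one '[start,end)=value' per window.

[0,4)=1 [6,23)=7

i=0 t=0 v=3: → [0,4); WM=−∞
i=1 t=6 v=1: → [6,10); WM=−∞
i=2 t=9 v=2: → [6,13); WM=6
i=3 t=10 v=2: → [6,14); WM=6
i=4 t=12 v=8: → [6,16); WM=6
i=5 t=6 v=4: → [6,16); WM=9
i=6 t=16 v=1: → [16,20); WM=9
i=7 t=7 v=2: DROP (t<9-1); WM=9
i=8 t=9 v=4: → [6,16); WM=13
i=9 t=16 v=2: → [16,20); WM=13
i=10 t=13 v=3: → [6,20); WM=13
i=11 t=16 v=6: → [6,20); WM=13
i=12 t=19 v=5: → [6,23); WM=13
i=13 t=19 v=6: → [6,23); WM=13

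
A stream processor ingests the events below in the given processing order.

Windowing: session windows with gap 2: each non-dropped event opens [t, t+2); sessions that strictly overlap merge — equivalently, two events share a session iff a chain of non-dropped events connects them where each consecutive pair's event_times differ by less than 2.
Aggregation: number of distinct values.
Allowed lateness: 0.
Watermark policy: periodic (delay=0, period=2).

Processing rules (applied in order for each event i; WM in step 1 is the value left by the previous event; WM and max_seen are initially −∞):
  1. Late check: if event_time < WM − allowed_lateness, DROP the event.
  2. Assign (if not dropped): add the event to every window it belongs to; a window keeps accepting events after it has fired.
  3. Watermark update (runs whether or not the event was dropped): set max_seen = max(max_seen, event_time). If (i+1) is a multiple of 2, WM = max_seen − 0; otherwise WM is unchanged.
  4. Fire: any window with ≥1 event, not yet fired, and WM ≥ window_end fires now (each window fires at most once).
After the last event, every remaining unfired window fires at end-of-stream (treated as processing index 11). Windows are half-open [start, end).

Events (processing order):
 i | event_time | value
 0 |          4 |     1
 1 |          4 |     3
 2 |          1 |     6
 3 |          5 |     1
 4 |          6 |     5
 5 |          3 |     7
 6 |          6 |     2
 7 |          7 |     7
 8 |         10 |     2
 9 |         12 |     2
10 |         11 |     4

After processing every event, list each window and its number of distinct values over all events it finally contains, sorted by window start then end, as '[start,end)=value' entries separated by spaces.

[4,9)=5 [10,12)=1 [12,14)=1

i=0 t=4 v=1: → [4,6); WM=−∞
i=1 t=4 v=3: → [4,6); WM=4
i=2 t=1 v=6: DROP (t<4-0); WM=4
i=3 t=5 v=1: → [4,7); WM=5
i=4 t=6 v=5: → [4,8); WM=5
i=5 t=3 v=7: DROP (t<5-0); WM=6
i=6 t=6 v=2: → [4,8); WM=6
i=7 t=7 v=7: → [4,9); WM=7
i=8 t=10 v=2: → [10,12); WM=7
i=9 t=12 v=2: → [12,14); WM=12
i=10 t=11 v=4: DROP (t<12-0); WM=12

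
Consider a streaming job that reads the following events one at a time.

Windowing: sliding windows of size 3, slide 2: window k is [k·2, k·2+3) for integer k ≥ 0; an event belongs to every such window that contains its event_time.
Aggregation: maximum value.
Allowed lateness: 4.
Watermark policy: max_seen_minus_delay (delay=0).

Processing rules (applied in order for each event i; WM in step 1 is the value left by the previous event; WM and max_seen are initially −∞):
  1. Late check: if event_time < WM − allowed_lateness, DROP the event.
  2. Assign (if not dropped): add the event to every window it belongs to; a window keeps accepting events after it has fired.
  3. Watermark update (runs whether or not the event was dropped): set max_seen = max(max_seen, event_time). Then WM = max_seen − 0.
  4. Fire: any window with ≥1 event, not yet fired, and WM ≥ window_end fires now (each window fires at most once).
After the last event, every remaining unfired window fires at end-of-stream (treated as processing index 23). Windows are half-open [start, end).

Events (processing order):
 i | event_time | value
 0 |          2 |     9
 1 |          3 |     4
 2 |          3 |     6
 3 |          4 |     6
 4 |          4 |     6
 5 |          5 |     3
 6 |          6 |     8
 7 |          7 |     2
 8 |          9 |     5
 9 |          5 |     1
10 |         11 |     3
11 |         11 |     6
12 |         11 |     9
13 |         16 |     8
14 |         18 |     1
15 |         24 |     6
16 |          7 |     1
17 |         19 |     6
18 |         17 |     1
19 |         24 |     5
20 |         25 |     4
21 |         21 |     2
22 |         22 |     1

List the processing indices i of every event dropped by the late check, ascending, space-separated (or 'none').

16 17 18

i=0 t=2 v=9: → [2,5),[0,3); WM=2
i=1 t=3 v=4: → [2,5); WM=3; [0,3) fires=9
i=2 t=3 v=6: → [2,5); WM=3
i=3 t=4 v=6: → [4,7),[2,5); WM=4
i=4 t=4 v=6: → [4,7),[2,5); WM=4
i=5 t=5 v=3: → [4,7); WM=5; [2,5) fires=9
i=6 t=6 v=8: → [6,9),[4,7); WM=6
i=7 t=7 v=2: → [6,9); WM=7; [4,7) fires=8
i=8 t=9 v=5: → [8,11); WM=9; [6,9) fires=8
i=9 t=5 v=1: → [4,7); WM=9
i=10 t=11 v=3: → [10,13); WM=11; [8,11) fires=5
i=11 t=11 v=6: → [10,13); WM=11
i=12 t=11 v=9: → [10,13); WM=11
i=13 t=16 v=8: → [16,19),[14,17); WM=16; [10,13) fires=9
i=14 t=18 v=1: → [18,21),[16,19); WM=18; [14,17) fires=8
i=15 t=24 v=6: → [24,27),[22,25); WM=24; [16,19) fires=8 [18,21) fires=1
i=16 t=7 v=1: DROP (t<24-4); WM=24
i=17 t=19 v=6: DROP (t<24-4); WM=24
i=18 t=17 v=1: DROP (t<24-4); WM=24
i=19 t=24 v=5: → [24,27),[22,25); WM=24
i=20 t=25 v=4: → [24,27); WM=25; [22,25) fires=6
i=21 t=21 v=2: → [20,23); WM=25; [20,23) fires=2
i=22 t=22 v=1: → [22,25),[20,23); WM=25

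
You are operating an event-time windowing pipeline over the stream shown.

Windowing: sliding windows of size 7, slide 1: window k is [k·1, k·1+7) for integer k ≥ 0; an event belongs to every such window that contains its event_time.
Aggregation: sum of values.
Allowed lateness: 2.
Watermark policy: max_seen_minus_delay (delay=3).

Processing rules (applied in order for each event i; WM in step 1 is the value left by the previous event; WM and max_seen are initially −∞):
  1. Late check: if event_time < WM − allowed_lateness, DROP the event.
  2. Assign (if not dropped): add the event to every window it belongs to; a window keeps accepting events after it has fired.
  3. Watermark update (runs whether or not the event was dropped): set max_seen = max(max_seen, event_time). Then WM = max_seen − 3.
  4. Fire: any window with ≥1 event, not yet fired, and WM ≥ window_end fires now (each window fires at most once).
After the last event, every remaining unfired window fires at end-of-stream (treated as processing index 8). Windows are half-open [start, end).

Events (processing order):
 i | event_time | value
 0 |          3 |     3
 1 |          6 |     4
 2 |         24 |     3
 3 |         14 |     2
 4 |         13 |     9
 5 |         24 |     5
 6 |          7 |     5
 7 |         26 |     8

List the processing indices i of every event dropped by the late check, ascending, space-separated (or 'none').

3 4 6

i=0 t=3 v=3: → [3,10),[2,9),[1,8),[0,7); WM=0
i=1 t=6 v=4: → [6,13),[5,12),[4,11),[3,10),[2,9),[1,8),[0,7); WM=3
i=2 t=24 v=3: → [24,31),[23,30),[22,29),[21,28),[20,27),[19,26),[18,25); WM=21; [0,7) fires=7 [1,8) fires=7 [2,9) fires=7 [3,10) fires=7 [4,11) fires=4 [5,12) fires=4 [6,13) fires=4
i=3 t=14 v=2: DROP (t<21-2); WM=21
i=4 t=13 v=9: DROP (t<21-2); WM=21
i=5 t=24 v=5: → [24,31),[23,30),[22,29),[21,28),[20,27),[19,26),[18,25); WM=21
i=6 t=7 v=5: DROP (t<21-2); WM=21
i=7 t=26 v=8: → [26,33),[25,32),[24,31),[23,30),[22,29),[21,28),[20,27); WM=23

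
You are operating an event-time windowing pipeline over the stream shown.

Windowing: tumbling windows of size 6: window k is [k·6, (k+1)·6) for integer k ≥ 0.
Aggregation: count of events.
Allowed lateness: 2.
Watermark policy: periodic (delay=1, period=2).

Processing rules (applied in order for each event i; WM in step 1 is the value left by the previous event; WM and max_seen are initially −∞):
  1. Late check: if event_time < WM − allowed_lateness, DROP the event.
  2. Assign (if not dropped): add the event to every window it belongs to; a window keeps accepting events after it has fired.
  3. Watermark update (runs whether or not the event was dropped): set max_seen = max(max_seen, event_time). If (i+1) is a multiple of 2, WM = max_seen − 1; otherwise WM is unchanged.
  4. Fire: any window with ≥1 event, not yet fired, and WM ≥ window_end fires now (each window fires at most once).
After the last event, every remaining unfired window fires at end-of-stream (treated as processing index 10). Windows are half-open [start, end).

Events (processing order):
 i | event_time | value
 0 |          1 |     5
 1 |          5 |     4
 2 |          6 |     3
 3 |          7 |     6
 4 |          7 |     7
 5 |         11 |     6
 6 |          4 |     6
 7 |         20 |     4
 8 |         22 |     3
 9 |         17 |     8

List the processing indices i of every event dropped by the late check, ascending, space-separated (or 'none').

6

i=0 t=1 v=5: → [0,6); WM=−∞
i=1 t=5 v=4: → [0,6); WM=4
i=2 t=6 v=3: → [6,12); WM=4
i=3 t=7 v=6: → [6,12); WM=6; [0,6) fires=2
i=4 t=7 v=7: → [6,12); WM=6
i=5 t=11 v=6: → [6,12); WM=10
i=6 t=4 v=6: DROP (t<10-2); WM=10
i=7 t=20 v=4: → [18,24); WM=19; [6,12) fires=4
i=8 t=22 v=3: → [18,24); WM=19
i=9 t=17 v=8: → [12,18); WM=21; [12,18) fires=1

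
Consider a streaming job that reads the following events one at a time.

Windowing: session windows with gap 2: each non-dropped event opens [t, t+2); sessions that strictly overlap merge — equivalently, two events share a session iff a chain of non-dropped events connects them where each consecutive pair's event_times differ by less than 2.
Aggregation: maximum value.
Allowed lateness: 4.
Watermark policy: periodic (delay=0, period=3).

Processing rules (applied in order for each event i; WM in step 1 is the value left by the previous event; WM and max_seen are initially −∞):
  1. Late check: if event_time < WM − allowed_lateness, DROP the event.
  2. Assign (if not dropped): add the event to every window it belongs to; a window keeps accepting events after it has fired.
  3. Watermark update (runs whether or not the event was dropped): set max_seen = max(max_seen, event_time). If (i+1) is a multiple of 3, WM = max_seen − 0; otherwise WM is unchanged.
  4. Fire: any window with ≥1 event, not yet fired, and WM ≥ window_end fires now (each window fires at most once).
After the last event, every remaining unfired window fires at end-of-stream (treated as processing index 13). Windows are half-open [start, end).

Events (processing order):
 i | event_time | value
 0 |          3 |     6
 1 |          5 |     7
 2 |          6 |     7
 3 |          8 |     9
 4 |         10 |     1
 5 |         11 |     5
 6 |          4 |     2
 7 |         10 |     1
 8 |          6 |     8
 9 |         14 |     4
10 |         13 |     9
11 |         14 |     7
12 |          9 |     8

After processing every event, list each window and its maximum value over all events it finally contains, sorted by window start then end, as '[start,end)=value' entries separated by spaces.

[3,5)=6 [5,8)=7 [8,10)=9 [10,13)=5 [13,16)=9

i=0 t=3 v=6: → [3,5); WM=−∞
i=1 t=5 v=7: → [5,7); WM=−∞
i=2 t=6 v=7: → [5,8); WM=6
i=3 t=8 v=9: → [8,10); WM=6
i=4 t=10 v=1: → [10,12); WM=6
i=5 t=11 v=5: → [10,13); WM=11
i=6 t=4 v=2: DROP (t<11-4); WM=11
i=7 t=10 v=1: → [10,13); WM=11
i=8 t=6 v=8: DROP (t<11-4); WM=11
i=9 t=14 v=4: → [14,16); WM=11
i=10 t=13 v=9: → [13,16); WM=11
i=11 t=14 v=7: → [13,16); WM=14
i=12 t=9 v=8: DROP (t<14-4); WM=14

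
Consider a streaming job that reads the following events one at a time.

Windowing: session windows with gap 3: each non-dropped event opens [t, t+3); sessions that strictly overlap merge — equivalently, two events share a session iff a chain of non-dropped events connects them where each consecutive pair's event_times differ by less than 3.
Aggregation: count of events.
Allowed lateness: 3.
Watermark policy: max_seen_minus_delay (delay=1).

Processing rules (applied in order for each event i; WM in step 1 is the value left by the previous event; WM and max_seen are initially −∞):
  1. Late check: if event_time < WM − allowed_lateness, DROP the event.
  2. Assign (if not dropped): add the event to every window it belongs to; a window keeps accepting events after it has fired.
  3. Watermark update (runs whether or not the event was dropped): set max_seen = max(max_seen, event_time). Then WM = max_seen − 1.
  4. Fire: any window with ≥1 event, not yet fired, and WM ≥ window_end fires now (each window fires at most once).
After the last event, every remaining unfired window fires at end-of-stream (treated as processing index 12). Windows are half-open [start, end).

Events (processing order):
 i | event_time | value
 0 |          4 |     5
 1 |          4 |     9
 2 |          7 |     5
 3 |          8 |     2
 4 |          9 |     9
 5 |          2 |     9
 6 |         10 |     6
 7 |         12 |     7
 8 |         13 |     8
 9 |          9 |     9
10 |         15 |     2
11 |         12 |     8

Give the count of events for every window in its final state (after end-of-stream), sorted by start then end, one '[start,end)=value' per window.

i=0 t=4 v=5: → [4,7); WM=3
i=1 t=4 v=9: → [4,7); WM=3
i=2 t=7 v=5: → [7,10); WM=6
i=3 t=8 v=2: → [7,11); WM=7
i=4 t=9 v=9: → [7,12); WM=8
i=5 t=2 v=9: DROP (t<8-3); WM=8
i=6 t=10 v=6: → [7,13); WM=9
i=7 t=12 v=7: → [7,15); WM=11
i=8 t=13 v=8: → [7,16); WM=12
i=9 t=9 v=9: → [7,16); WM=12
i=10 t=15 v=2: → [7,18); WM=14
i=11 t=12 v=8: → [7,18); WM=14

[4,7)=2 [7,18)=9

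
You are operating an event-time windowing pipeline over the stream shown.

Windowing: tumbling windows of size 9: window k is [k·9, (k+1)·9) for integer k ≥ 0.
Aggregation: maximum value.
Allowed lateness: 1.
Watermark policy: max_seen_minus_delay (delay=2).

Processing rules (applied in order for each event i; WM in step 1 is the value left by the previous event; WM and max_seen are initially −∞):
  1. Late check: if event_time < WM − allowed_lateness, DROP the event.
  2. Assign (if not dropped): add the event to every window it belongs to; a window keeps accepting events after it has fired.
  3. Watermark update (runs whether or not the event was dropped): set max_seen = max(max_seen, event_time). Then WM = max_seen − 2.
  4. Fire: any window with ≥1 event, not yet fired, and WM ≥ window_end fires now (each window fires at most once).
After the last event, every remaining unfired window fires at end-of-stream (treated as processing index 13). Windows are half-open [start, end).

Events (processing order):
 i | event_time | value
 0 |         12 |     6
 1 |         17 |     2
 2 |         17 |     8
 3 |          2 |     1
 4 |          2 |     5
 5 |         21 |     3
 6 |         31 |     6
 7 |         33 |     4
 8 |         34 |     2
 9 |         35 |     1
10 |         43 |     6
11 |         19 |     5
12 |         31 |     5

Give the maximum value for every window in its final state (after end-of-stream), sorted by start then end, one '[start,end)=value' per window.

[9,18)=8 [18,27)=3 [27,36)=6 [36,45)=6

i=0 t=12 v=6: → [9,18); WM=10
i=1 t=17 v=2: → [9,18); WM=15
i=2 t=17 v=8: → [9,18); WM=15
i=3 t=2 v=1: DROP (t<15-1); WM=15
i=4 t=2 v=5: DROP (t<15-1); WM=15
i=5 t=21 v=3: → [18,27); WM=19; [9,18) fires=8
i=6 t=31 v=6: → [27,36); WM=29; [18,27) fires=3
i=7 t=33 v=4: → [27,36); WM=31
i=8 t=34 v=2: → [27,36); WM=32
i=9 t=35 v=1: → [27,36); WM=33
i=10 t=43 v=6: → [36,45); WM=41; [27,36) fires=6
i=11 t=19 v=5: DROP (t<41-1); WM=41
i=12 t=31 v=5: DROP (t<41-1); WM=41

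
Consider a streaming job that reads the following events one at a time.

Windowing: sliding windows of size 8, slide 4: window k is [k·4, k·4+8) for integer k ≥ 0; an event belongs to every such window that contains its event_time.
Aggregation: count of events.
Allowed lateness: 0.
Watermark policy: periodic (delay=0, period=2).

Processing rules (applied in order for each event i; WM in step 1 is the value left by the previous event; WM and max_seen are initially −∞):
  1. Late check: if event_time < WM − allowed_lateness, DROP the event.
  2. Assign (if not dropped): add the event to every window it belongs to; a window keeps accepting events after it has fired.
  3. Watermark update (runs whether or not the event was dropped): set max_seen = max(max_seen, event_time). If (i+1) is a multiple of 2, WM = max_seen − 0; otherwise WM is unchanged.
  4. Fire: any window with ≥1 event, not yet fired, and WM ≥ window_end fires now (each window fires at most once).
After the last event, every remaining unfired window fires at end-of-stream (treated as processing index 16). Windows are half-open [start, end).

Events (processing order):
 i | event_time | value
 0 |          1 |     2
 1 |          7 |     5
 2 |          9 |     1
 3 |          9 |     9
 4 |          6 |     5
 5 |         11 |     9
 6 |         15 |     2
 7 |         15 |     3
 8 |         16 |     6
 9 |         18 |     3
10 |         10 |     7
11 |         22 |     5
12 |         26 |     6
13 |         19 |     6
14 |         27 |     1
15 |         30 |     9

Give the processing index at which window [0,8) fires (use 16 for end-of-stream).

i=0 t=1 v=2: → [0,8); WM=−∞
i=1 t=7 v=5: → [4,12),[0,8); WM=7
i=2 t=9 v=1: → [8,16),[4,12); WM=7
i=3 t=9 v=9: → [8,16),[4,12); WM=9; [0,8) fires=2
i=4 t=6 v=5: DROP (t<9-0); WM=9
i=5 t=11 v=9: → [8,16),[4,12); WM=11
i=6 t=15 v=2: → [12,20),[8,16); WM=11
i=7 t=15 v=3: → [12,20),[8,16); WM=15; [4,12) fires=4
i=8 t=16 v=6: → [16,24),[12,20); WM=15
i=9 t=18 v=3: → [16,24),[12,20); WM=18; [8,16) fires=5
i=10 t=10 v=7: DROP (t<18-0); WM=18
i=11 t=22 v=5: → [20,28),[16,24); WM=22; [12,20) fires=4
i=12 t=26 v=6: → [24,32),[20,28); WM=22
i=13 t=19 v=6: DROP (t<22-0); WM=26; [16,24) fires=3
i=14 t=27 v=1: → [24,32),[20,28); WM=26
i=15 t=30 v=9: → [28,36),[24,32); WM=30; [20,28) fires=3

3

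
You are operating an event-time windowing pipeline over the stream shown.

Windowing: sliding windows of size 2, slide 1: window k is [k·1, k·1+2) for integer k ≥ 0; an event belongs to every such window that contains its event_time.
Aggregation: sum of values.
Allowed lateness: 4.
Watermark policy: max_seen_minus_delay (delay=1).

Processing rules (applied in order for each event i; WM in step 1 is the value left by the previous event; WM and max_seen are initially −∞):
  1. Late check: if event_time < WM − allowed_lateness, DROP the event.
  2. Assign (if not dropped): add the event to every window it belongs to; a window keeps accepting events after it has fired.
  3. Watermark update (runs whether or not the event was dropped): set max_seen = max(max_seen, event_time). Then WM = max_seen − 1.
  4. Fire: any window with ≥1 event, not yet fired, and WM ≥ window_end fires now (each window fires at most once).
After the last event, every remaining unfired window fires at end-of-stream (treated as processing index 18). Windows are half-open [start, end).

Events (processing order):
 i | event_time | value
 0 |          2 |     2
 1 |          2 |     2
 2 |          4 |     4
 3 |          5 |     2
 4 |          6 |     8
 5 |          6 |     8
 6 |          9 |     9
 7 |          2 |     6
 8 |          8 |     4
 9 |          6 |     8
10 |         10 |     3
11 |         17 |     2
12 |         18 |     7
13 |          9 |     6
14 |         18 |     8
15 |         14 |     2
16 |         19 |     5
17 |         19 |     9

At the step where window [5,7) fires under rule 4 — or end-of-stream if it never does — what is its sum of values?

i=0 t=2 v=2: → [2,4),[1,3); WM=1
i=1 t=2 v=2: → [2,4),[1,3); WM=1
i=2 t=4 v=4: → [4,6),[3,5); WM=3; [1,3) fires=4
i=3 t=5 v=2: → [5,7),[4,6); WM=4; [2,4) fires=4
i=4 t=6 v=8: → [6,8),[5,7); WM=5; [3,5) fires=4
i=5 t=6 v=8: → [6,8),[5,7); WM=5
i=6 t=9 v=9: → [9,11),[8,10); WM=8; [4,6) fires=6 [5,7) fires=18 [6,8) fires=16
i=7 t=2 v=6: DROP (t<8-4); WM=8
i=8 t=8 v=4: → [8,10),[7,9); WM=8
i=9 t=6 v=8: → [6,8),[5,7); WM=8
i=10 t=10 v=3: → [10,12),[9,11); WM=9; [7,9) fires=4
i=11 t=17 v=2: → [17,19),[16,18); WM=16; [8,10) fires=13 [9,11) fires=12 [10,12) fires=3
i=12 t=18 v=7: → [18,20),[17,19); WM=17
i=13 t=9 v=6: DROP (t<17-4); WM=17
i=14 t=18 v=8: → [18,20),[17,19); WM=17
i=15 t=14 v=2: → [14,16),[13,15); WM=17; [13,15) fires=2 [14,16) fires=2
i=16 t=19 v=5: → [19,21),[18,20); WM=18; [16,18) fires=2
i=17 t=19 v=9: → [19,21),[18,20); WM=18

18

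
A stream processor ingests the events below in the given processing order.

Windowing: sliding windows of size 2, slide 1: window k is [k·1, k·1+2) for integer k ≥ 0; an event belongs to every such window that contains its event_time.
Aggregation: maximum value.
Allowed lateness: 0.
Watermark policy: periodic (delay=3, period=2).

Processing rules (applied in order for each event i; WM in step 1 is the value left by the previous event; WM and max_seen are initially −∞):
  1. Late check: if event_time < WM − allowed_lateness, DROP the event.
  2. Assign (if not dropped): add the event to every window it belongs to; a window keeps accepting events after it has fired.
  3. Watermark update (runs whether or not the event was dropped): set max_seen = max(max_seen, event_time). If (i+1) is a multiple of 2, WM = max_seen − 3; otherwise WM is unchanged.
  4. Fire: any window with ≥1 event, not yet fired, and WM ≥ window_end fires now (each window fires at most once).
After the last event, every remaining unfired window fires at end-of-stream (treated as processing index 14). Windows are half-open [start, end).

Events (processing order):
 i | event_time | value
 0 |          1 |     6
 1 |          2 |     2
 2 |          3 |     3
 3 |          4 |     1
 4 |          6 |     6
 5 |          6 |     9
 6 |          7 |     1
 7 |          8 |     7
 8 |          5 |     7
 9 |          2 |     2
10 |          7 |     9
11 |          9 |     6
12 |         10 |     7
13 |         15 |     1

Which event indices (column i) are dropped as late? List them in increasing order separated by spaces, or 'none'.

i=0 t=1 v=6: → [1,3),[0,2); WM=−∞
i=1 t=2 v=2: → [2,4),[1,3); WM=-1
i=2 t=3 v=3: → [3,5),[2,4); WM=-1
i=3 t=4 v=1: → [4,6),[3,5); WM=1
i=4 t=6 v=6: → [6,8),[5,7); WM=1
i=5 t=6 v=9: → [6,8),[5,7); WM=3; [0,2) fires=6 [1,3) fires=6
i=6 t=7 v=1: → [7,9),[6,8); WM=3
i=7 t=8 v=7: → [8,10),[7,9); WM=5; [2,4) fires=3 [3,5) fires=3
i=8 t=5 v=7: → [5,7),[4,6); WM=5
i=9 t=2 v=2: DROP (t<5-0); WM=5
i=10 t=7 v=9: → [7,9),[6,8); WM=5
i=11 t=9 v=6: → [9,11),[8,10); WM=6; [4,6) fires=7
i=12 t=10 v=7: → [10,12),[9,11); WM=6
i=13 t=15 v=1: → [15,17),[14,16); WM=12; [5,7) fires=9 [6,8) fires=9 [7,9) fires=9 [8,10) fires=7 [9,11) fires=7 [10,12) fires=7

9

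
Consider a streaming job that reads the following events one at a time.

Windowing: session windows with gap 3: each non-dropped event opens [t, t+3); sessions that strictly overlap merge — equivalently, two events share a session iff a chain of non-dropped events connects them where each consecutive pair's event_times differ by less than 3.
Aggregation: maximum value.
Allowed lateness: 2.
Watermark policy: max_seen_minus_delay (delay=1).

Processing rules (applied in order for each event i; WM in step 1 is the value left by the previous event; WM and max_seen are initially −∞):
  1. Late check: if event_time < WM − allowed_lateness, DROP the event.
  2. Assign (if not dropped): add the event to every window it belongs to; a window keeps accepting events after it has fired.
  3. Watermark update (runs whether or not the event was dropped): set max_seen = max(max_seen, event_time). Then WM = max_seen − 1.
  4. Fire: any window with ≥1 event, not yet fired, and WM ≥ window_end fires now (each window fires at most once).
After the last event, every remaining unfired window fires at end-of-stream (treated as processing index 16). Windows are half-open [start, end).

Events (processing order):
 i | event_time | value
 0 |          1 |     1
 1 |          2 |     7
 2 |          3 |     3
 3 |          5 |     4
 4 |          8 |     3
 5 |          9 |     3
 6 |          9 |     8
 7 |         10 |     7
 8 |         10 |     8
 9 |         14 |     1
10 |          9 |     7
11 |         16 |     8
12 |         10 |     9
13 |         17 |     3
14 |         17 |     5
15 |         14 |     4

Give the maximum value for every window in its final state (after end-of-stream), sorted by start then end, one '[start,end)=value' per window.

[1,8)=7 [8,13)=8 [14,20)=8

i=0 t=1 v=1: → [1,4); WM=0
i=1 t=2 v=7: → [1,5); WM=1
i=2 t=3 v=3: → [1,6); WM=2
i=3 t=5 v=4: → [1,8); WM=4
i=4 t=8 v=3: → [8,11); WM=7
i=5 t=9 v=3: → [8,12); WM=8
i=6 t=9 v=8: → [8,12); WM=8
i=7 t=10 v=7: → [8,13); WM=9
i=8 t=10 v=8: → [8,13); WM=9
i=9 t=14 v=1: → [14,17); WM=13
i=10 t=9 v=7: DROP (t<13-2); WM=13
i=11 t=16 v=8: → [14,19); WM=15
i=12 t=10 v=9: DROP (t<15-2); WM=15
i=13 t=17 v=3: → [14,20); WM=16
i=14 t=17 v=5: → [14,20); WM=16
i=15 t=14 v=4: → [14,20); WM=16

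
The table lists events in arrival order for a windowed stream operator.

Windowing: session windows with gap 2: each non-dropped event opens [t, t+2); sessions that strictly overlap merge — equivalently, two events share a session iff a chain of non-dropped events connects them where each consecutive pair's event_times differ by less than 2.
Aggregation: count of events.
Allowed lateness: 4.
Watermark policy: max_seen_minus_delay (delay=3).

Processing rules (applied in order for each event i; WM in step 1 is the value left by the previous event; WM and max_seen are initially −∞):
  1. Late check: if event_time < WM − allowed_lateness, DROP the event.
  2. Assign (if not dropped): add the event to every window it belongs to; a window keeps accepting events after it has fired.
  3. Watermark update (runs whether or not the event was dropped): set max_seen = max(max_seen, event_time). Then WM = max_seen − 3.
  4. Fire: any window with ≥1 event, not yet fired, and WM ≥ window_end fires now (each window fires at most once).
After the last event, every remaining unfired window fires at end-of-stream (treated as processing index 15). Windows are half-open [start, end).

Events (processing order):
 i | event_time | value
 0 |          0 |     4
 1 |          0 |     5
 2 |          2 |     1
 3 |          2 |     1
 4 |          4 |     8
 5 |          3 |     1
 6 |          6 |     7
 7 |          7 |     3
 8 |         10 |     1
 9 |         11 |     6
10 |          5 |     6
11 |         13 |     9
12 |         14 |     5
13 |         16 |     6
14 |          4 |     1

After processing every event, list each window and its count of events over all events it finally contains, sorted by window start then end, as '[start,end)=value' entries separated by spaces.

i=0 t=0 v=4: → [0,2); WM=-3
i=1 t=0 v=5: → [0,2); WM=-3
i=2 t=2 v=1: → [2,4); WM=-1
i=3 t=2 v=1: → [2,4); WM=-1
i=4 t=4 v=8: → [4,6); WM=1
i=5 t=3 v=1: → [2,6); WM=1
i=6 t=6 v=7: → [6,8); WM=3
i=7 t=7 v=3: → [6,9); WM=4
i=8 t=10 v=1: → [10,12); WM=7
i=9 t=11 v=6: → [10,13); WM=8
i=10 t=5 v=6: → [2,9); WM=8
i=11 t=13 v=9: → [13,15); WM=10
i=12 t=14 v=5: → [13,16); WM=11
i=13 t=16 v=6: → [16,18); WM=13
i=14 t=4 v=1: DROP (t<13-4); WM=13

[0,2)=2 [2,9)=7 [10,13)=2 [13,16)=2 [16,18)=1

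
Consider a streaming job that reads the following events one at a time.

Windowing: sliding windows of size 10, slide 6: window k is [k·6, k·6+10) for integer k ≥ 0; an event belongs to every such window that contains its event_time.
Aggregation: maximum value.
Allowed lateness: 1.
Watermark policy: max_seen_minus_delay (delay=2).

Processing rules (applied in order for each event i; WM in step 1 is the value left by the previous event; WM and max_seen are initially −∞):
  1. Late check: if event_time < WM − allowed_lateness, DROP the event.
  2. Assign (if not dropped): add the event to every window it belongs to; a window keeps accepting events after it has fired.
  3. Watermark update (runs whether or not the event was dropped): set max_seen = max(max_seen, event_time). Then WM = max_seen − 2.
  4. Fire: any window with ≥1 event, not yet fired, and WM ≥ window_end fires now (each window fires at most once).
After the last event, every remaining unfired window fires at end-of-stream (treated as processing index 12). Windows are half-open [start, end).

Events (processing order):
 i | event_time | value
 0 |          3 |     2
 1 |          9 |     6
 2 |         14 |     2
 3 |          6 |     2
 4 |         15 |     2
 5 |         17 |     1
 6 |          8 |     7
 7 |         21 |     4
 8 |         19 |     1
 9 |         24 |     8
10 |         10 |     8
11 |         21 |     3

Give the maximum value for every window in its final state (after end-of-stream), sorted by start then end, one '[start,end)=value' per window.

i=0 t=3 v=2: → [0,10); WM=1
i=1 t=9 v=6: → [6,16),[0,10); WM=7
i=2 t=14 v=2: → [12,22),[6,16); WM=12; [0,10) fires=6
i=3 t=6 v=2: DROP (t<12-1); WM=12
i=4 t=15 v=2: → [12,22),[6,16); WM=13
i=5 t=17 v=1: → [12,22); WM=15
i=6 t=8 v=7: DROP (t<15-1); WM=15
i=7 t=21 v=4: → [18,28),[12,22); WM=19; [6,16) fires=6
i=8 t=19 v=1: → [18,28),[12,22); WM=19
i=9 t=24 v=8: → [24,34),[18,28); WM=22; [12,22) fires=4
i=10 t=10 v=8: DROP (t<22-1); WM=22
i=11 t=21 v=3: → [18,28),[12,22); WM=22

[0,10)=6 [6,16)=6 [12,22)=4 [18,28)=8 [24,34)=8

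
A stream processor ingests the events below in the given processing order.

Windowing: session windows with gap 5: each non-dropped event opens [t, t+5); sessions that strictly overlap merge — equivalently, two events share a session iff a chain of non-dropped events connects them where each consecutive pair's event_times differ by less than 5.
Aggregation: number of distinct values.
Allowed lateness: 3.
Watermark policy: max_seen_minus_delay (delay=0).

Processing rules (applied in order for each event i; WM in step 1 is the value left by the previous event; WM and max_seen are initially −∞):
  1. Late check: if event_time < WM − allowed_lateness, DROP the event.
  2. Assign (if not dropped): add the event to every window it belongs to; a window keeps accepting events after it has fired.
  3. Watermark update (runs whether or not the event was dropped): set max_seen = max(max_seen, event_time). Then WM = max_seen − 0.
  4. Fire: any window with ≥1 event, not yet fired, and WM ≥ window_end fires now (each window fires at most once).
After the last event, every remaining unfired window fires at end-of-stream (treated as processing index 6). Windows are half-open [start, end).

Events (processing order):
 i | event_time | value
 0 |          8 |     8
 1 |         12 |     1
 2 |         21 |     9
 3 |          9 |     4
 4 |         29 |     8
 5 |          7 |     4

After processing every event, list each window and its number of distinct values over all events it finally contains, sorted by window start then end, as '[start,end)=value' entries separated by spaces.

i=0 t=8 v=8: → [8,13); WM=8
i=1 t=12 v=1: → [8,17); WM=12
i=2 t=21 v=9: → [21,26); WM=21
i=3 t=9 v=4: DROP (t<21-3); WM=21
i=4 t=29 v=8: → [29,34); WM=29
i=5 t=7 v=4: DROP (t<29-3); WM=29

[8,17)=2 [21,26)=1 [29,34)=1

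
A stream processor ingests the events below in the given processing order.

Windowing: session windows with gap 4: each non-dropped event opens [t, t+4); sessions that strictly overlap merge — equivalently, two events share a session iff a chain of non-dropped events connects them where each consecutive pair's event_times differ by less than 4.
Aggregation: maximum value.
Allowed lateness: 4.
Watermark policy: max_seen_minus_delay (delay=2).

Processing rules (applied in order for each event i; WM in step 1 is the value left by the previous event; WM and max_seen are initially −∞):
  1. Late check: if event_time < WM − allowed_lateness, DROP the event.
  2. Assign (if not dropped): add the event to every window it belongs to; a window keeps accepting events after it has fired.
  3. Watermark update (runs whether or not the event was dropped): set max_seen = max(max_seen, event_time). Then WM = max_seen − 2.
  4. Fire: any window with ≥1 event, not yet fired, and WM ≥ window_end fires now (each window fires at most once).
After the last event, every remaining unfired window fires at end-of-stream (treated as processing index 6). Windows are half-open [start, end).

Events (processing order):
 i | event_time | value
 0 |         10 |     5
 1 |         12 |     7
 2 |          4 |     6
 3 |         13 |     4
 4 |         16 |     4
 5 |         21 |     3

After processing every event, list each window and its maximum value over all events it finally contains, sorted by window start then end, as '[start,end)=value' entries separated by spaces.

i=0 t=10 v=5: → [10,14); WM=8
i=1 t=12 v=7: → [10,16); WM=10
i=2 t=4 v=6: DROP (t<10-4); WM=10
i=3 t=13 v=4: → [10,17); WM=11
i=4 t=16 v=4: → [10,20); WM=14
i=5 t=21 v=3: → [21,25); WM=19

[10,20)=7 [21,25)=3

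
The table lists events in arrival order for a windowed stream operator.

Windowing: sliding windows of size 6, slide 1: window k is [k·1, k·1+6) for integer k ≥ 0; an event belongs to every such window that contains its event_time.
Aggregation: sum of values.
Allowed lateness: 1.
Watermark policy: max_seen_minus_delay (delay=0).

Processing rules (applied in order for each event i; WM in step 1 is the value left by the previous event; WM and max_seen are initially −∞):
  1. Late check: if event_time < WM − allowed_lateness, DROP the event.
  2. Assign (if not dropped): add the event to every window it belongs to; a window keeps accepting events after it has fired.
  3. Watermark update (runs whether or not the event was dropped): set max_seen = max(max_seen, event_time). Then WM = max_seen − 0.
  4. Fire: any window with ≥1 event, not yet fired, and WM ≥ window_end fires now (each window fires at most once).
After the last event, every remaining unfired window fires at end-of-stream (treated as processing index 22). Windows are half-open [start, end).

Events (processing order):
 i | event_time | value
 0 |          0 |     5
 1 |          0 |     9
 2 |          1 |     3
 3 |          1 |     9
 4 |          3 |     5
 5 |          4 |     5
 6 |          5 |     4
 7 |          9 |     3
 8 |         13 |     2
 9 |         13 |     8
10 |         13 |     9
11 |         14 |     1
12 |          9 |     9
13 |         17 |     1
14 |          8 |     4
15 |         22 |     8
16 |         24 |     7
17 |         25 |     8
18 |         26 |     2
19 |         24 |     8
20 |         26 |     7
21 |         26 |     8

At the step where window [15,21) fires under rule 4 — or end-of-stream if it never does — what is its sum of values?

i=0 t=0 v=5: → [0,6); WM=0
i=1 t=0 v=9: → [0,6); WM=0
i=2 t=1 v=3: → [1,7),[0,6); WM=1
i=3 t=1 v=9: → [1,7),[0,6); WM=1
i=4 t=3 v=5: → [3,9),[2,8),[1,7),[0,6); WM=3
i=5 t=4 v=5: → [4,10),[3,9),[2,8),[1,7),[0,6); WM=4
i=6 t=5 v=4: → [5,11),[4,10),[3,9),[2,8),[1,7),[0,6); WM=5
i=7 t=9 v=3: → [9,15),[8,14),[7,13),[6,12),[5,11),[4,10); WM=9; [0,6) fires=40 [1,7) fires=26 [2,8) fires=14 [3,9) fires=14
i=8 t=13 v=2: → [13,19),[12,18),[11,17),[10,16),[9,15),[8,14); WM=13; [4,10) fires=12 [5,11) fires=7 [6,12) fires=3 [7,13) fires=3
i=9 t=13 v=8: → [13,19),[12,18),[11,17),[10,16),[9,15),[8,14); WM=13
i=10 t=13 v=9: → [13,19),[12,18),[11,17),[10,16),[9,15),[8,14); WM=13
i=11 t=14 v=1: → [14,20),[13,19),[12,18),[11,17),[10,16),[9,15); WM=14; [8,14) fires=22
i=12 t=9 v=9: DROP (t<14-1); WM=14
i=13 t=17 v=1: → [17,23),[16,22),[15,21),[14,20),[13,19),[12,18); WM=17; [9,15) fires=23 [10,16) fires=20 [11,17) fires=20
i=14 t=8 v=4: DROP (t<17-1); WM=17
i=15 t=22 v=8: → [22,28),[21,27),[20,26),[19,25),[18,24),[17,23); WM=22; [12,18) fires=21 [13,19) fires=21 [14,20) fires=2 [15,21) fires=1 [16,22) fires=1
i=16 t=24 v=7: → [24,30),[23,29),[22,28),[21,27),[20,26),[19,25); WM=24; [17,23) fires=9 [18,24) fires=8
i=17 t=25 v=8: → [25,31),[24,30),[23,29),[22,28),[21,27),[20,26); WM=25; [19,25) fires=15
i=18 t=26 v=2: → [26,32),[25,31),[24,30),[23,29),[22,28),[21,27); WM=26; [20,26) fires=23
i=19 t=24 v=8: DROP (t<26-1); WM=26
i=20 t=26 v=7: → [26,32),[25,31),[24,30),[23,29),[22,28),[21,27); WM=26
i=21 t=26 v=8: → [26,32),[25,31),[24,30),[23,29),[22,28),[21,27); WM=26

1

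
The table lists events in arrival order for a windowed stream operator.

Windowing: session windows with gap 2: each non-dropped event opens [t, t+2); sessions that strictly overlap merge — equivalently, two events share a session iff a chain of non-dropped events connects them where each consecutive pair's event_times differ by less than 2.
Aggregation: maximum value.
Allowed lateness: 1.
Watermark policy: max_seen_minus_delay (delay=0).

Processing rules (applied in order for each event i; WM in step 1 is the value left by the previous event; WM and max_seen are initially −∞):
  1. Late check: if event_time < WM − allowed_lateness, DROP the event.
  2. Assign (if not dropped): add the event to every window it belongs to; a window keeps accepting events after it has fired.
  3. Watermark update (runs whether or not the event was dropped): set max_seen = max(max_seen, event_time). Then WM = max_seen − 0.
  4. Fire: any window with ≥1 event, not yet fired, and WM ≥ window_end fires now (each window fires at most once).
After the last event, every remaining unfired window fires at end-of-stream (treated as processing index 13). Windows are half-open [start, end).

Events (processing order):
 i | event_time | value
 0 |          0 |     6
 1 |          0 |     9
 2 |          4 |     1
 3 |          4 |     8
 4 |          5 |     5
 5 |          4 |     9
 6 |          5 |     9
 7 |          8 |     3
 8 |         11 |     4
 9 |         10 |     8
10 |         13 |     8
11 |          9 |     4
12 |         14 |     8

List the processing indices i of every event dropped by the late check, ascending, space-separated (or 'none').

11

i=0 t=0 v=6: → [0,2); WM=0
i=1 t=0 v=9: → [0,2); WM=0
i=2 t=4 v=1: → [4,6); WM=4
i=3 t=4 v=8: → [4,6); WM=4
i=4 t=5 v=5: → [4,7); WM=5
i=5 t=4 v=9: → [4,7); WM=5
i=6 t=5 v=9: → [4,7); WM=5
i=7 t=8 v=3: → [8,10); WM=8
i=8 t=11 v=4: → [11,13); WM=11
i=9 t=10 v=8: → [10,13); WM=11
i=10 t=13 v=8: → [13,15); WM=13
i=11 t=9 v=4: DROP (t<13-1); WM=13
i=12 t=14 v=8: → [13,16); WM=14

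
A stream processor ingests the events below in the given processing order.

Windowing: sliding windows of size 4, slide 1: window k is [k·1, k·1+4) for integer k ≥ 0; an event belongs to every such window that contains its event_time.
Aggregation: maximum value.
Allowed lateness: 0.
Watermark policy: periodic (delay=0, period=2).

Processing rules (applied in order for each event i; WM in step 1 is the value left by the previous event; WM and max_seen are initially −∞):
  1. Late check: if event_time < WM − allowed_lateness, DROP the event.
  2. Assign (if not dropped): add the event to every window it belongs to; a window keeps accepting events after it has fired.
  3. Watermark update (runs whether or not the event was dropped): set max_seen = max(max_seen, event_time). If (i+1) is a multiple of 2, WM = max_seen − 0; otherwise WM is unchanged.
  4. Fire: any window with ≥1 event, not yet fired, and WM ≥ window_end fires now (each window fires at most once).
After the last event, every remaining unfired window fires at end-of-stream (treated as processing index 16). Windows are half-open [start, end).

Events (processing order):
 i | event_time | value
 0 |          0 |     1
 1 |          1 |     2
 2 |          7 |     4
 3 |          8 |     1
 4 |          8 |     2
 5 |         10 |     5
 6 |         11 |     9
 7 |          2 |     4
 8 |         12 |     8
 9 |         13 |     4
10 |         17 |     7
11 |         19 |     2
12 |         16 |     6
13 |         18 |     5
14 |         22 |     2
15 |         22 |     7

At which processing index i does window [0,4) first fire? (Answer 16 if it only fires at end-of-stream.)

i=0 t=0 v=1: → [0,4); WM=−∞
i=1 t=1 v=2: → [1,5),[0,4); WM=1
i=2 t=7 v=4: → [7,11),[6,10),[5,9),[4,8); WM=1
i=3 t=8 v=1: → [8,12),[7,11),[6,10),[5,9); WM=8; [0,4) fires=2 [1,5) fires=2 [4,8) fires=4
i=4 t=8 v=2: → [8,12),[7,11),[6,10),[5,9); WM=8
i=5 t=10 v=5: → [10,14),[9,13),[8,12),[7,11); WM=10; [5,9) fires=4 [6,10) fires=4
i=6 t=11 v=9: → [11,15),[10,14),[9,13),[8,12); WM=10
i=7 t=2 v=4: DROP (t<10-0); WM=11; [7,11) fires=5
i=8 t=12 v=8: → [12,16),[11,15),[10,14),[9,13); WM=11
i=9 t=13 v=4: → [13,17),[12,16),[11,15),[10,14); WM=13; [8,12) fires=9 [9,13) fires=9
i=10 t=17 v=7: → [17,21),[16,20),[15,19),[14,18); WM=13
i=11 t=19 v=2: → [19,23),[18,22),[17,21),[16,20); WM=19; [10,14) fires=9 [11,15) fires=9 [12,16) fires=8 [13,17) fires=4 [14,18) fires=7 [15,19) fires=7
i=12 t=16 v=6: DROP (t<19-0); WM=19
i=13 t=18 v=5: DROP (t<19-0); WM=19
i=14 t=22 v=2: → [22,26),[21,25),[20,24),[19,23); WM=19
i=15 t=22 v=7: → [22,26),[21,25),[20,24),[19,23); WM=22; [16,20) fires=7 [17,21) fires=7 [18,22) fires=2

3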